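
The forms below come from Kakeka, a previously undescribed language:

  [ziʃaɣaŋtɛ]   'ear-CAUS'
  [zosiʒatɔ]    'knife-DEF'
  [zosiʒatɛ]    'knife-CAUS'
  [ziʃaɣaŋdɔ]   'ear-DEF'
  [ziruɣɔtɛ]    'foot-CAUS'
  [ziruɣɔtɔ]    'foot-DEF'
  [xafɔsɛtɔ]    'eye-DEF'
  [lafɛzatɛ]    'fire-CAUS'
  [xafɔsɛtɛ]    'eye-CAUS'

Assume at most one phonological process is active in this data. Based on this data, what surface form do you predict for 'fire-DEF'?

The DEF morpheme has two allomorphs, [-dɔ] and [-tɔ].
The CAUS suffix, which begins with [t], is invariant after every stem; so [t] is not altered by any rule here.
So the underlying form is /-dɔ/, and voiced stops become voiceless after a vowel.
After 'fire', which ends in a vowel, the suffix surfaces as [-tɔ], giving [lafɛzatɔ].

[lafɛzatɔ]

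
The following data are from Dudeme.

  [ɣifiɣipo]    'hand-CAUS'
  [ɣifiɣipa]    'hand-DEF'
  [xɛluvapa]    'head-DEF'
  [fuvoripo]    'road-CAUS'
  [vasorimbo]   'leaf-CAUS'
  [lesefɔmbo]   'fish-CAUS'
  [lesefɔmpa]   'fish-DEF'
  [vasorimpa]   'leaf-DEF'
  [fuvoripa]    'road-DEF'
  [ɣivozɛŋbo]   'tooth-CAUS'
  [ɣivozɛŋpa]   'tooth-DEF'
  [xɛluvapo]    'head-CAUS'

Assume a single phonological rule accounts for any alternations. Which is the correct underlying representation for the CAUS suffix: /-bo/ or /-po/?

The CAUS suffix surfaces as [-bo] and [-po], depending on the final segment of the stem.
By contrast the DEF suffix keeps its initial [p] throughout — that segment must be underlying.
The CAUS suffix is therefore /-bo/ underlyingly, with post-vocalic devoicing: voiced stops become voiceless after a vowel.

/-bo/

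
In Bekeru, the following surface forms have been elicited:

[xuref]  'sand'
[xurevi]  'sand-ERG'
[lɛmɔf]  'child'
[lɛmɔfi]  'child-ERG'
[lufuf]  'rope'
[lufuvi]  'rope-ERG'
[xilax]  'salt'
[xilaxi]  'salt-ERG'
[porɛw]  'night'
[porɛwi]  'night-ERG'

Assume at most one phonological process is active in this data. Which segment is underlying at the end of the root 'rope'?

/v/

In [lufuf] and [lufuvi] the final segment of 'rope' alternates: [f] ~ [v].
If /f/ were underlying and a rule turned it into [v] before the ERG suffix, 'child' would also alternate; but it has [f] in both [lɛmɔf] and [lɛmɔfi].
The alternation reflects word-final obstruent devoicing: voiced obstruents become voiceless word-finally. /v/ is underlying.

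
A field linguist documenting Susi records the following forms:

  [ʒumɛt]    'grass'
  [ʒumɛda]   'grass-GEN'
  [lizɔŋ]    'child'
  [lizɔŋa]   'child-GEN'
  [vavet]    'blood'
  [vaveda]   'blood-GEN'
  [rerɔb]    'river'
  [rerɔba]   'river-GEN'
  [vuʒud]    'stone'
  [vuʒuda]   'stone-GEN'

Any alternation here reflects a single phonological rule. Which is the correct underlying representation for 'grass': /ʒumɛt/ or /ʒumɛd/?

/ʒumɛt/

The stem for 'grass' ends in [t] in [ʒumɛt] but [d] in [ʒumɛda].
But 'stone' keeps [d] in both environments ([vuʒud], [vuʒuda]), so there is no rule changing /d/ to [t] in isolation.
Therefore /t/ is basic and [d] is derived by intervocalic voicing (voiceless stops become voiced between vowels).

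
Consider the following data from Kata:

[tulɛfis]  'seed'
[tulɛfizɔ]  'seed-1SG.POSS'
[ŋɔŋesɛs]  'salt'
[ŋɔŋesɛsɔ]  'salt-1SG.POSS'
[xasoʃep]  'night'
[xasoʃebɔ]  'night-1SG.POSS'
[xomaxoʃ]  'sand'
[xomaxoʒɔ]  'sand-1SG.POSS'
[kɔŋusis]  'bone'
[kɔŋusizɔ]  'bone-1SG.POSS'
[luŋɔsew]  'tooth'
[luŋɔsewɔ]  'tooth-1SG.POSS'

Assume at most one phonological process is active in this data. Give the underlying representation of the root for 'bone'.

/kɔŋusiz/

The stem for 'bone' ends in [s] in [kɔŋusis] but [z] in [kɔŋusizɔ].
But 'salt' keeps [s] in both environments ([ŋɔŋesɛs], [ŋɔŋesɛsɔ]), so there is no rule changing /s/ to [z] before the 1SG.POSS suffix.
Therefore /z/ is basic and [s] is derived by word-final obstruent devoicing (voiced obstruents become voiceless word-finally).
Hence 'bone' is /kɔŋusiz/ underlyingly.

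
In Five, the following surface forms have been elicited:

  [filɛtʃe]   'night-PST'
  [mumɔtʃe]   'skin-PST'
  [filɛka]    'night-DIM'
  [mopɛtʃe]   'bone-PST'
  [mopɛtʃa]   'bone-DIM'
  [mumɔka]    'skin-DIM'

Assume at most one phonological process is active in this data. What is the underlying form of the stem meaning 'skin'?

The stem for 'skin' ends in [k] in [mumɔka] but [tʃ] in [mumɔtʃe].
The stem 'bone' ([mopɛtʃa], [mopɛtʃe]) shows [tʃ] unchanged in both environments, so [tʃ] cannot be basic with [k] derived before the DIM suffix.
The underlying segment must be /k/; /k/ becomes palato-alveolar [tʃ] before a front vowel, yielding [tʃ] there.

/mumɔk/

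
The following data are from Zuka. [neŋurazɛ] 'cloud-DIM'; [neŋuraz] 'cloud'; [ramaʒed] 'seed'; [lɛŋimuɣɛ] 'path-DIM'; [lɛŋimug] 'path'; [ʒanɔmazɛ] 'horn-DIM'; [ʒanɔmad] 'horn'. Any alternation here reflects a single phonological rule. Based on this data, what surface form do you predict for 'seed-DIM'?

The stem for 'horn' ends in [z] in [ʒanɔmazɛ] but [d] in [ʒanɔmad].
The stem 'cloud' ([neŋurazɛ], [neŋuraz]) shows [z] unchanged in both environments, so [z] cannot be basic with [d] derived in isolation.
Therefore /d/ is basic and [z] is derived by intervocalic spirantization (voiced stops become fricatives between vowels).
The one attested form of 'seed', [ramaʒed], shows underlying /ramaʒed/. Applying the same rule between vowels gives [ramaʒezɛ].

[ramaʒezɛ]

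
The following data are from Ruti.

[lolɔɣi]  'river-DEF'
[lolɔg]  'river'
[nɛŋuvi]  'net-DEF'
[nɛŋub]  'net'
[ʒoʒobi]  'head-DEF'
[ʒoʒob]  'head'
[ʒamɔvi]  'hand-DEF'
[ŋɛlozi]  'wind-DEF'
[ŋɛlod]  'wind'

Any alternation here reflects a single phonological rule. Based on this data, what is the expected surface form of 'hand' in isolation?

[ʒamɔb]

The root 'net' surfaces as [nɛŋuvi] and [nɛŋub], with a stem-final [v] ~ [b] alternation.
Compare 'head', with invariant [b] in [ʒoʒobi] and [ʒoʒob]: an analysis with underlying /b/ and a rule producing [v] before the DEF suffix would wrongly predict alternation here too.
The underlying segment must be /v/; voiced fricatives become stops word-finally, yielding [b] there.
From [ʒamɔvi] the stem 'hand' is /ʒamɔv/; word-finally this yields [ʒamɔb].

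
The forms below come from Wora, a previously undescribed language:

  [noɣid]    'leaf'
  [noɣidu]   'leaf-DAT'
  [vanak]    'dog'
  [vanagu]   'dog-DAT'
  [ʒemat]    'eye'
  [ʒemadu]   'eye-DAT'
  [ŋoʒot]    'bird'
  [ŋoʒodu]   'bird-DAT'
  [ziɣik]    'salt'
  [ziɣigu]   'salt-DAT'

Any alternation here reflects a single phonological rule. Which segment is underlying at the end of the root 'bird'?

/t/

In [ŋoʒot] and [ŋoʒodu] the final segment of 'bird' alternates: [t] ~ [d].
If /d/ were underlying and a rule turned it into [t] in isolation, 'leaf' would also alternate; but it has [d] in both [noɣid] and [noɣidu].
The alternation reflects intervocalic voicing: voiceless stops become voiced between vowels. /t/ is underlying.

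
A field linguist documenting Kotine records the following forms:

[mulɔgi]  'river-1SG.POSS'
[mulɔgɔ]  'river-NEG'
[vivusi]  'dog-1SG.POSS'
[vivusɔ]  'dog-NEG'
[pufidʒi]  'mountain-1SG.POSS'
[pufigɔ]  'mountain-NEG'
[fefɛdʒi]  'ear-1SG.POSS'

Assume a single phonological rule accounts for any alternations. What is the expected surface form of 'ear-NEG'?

'mountain' shows [dʒ] ~ [g] at the end of the stem ([pufidʒi] vs [pufigɔ]).
If /g/ were underlying and a rule turned it into [dʒ] before the 1SG.POSS suffix, 'river' would also alternate; but it has [g] in both [mulɔgi] and [mulɔgɔ].
Therefore /dʒ/ is basic and [g] is derived by depalatalization (palato-alveolar /dʒ/ becomes [g] when no front vowel follows).
From [fefɛdʒi] the stem 'ear' is /fefɛdʒ/; when no front vowel follows this yields [fefɛgɔ].

[fefɛgɔ]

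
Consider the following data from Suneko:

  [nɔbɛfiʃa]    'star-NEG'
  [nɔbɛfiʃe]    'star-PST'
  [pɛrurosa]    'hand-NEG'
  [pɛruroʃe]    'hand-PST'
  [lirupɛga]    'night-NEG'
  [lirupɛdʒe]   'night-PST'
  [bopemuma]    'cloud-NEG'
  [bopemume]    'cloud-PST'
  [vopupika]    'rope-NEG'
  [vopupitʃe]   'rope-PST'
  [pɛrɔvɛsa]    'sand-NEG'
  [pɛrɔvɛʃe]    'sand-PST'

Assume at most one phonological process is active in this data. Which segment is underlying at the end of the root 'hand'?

/s/

'hand' shows [s] ~ [ʃ] at the end of the stem ([pɛrurosa] vs [pɛruroʃe]).
The stem 'star' ([nɔbɛfiʃa], [nɔbɛfiʃe]) shows [ʃ] unchanged in both environments, so [ʃ] cannot be basic with [s] derived before the NEG suffix.
So /s/ is underlying, and a rule of palatalization before a front vowel — /k/, /g/ and /s/ become palato-alveolar [tʃ], [dʒ] and [ʃ] before a front vowel — gives [ʃ].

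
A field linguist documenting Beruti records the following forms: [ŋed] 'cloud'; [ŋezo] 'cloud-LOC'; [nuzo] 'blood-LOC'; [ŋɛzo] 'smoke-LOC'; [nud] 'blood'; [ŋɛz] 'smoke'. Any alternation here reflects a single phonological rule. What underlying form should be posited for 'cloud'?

'cloud' shows [d] ~ [z] at the end of the stem ([ŋed] vs [ŋezo]).
The stem 'smoke' ([ŋɛz], [ŋɛzo]) shows [z] unchanged in both environments, so [z] cannot be basic with [d] derived in isolation.
So /d/ is underlying, and a rule of intervocalic spirantization — voiced stops become fricatives between vowels — gives [z].

/ŋed/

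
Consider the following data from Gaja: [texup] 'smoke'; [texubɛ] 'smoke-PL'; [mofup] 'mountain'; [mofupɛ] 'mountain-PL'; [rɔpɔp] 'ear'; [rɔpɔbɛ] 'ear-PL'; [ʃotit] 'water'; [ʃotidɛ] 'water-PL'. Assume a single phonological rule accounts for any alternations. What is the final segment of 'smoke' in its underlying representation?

The root 'smoke' surfaces as [texup] and [texubɛ], with a stem-final [p] ~ [b] alternation.
If /p/ were underlying and a rule turned it into [b] before the PL suffix, 'mountain' would also alternate; but it has [p] in both [mofup] and [mofupɛ].
Therefore /b/ is basic and [p] is derived by word-final obstruent devoicing (voiced obstruents become voiceless word-finally).

/b/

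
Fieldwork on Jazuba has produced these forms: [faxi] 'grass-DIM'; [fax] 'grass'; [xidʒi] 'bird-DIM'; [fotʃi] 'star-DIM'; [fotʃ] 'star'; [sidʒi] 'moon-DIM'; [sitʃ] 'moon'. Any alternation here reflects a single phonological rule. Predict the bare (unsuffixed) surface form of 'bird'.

[xitʃ]

The stem for 'moon' ends in [dʒ] in [sidʒi] but [tʃ] in [sitʃ].
The stem 'star' ([fotʃi], [fotʃ]) shows [tʃ] unchanged in both environments, so [tʃ] cannot be basic with [dʒ] derived before the DIM suffix.
Therefore /dʒ/ is basic and [tʃ] is derived by word-final obstruent devoicing (voiced obstruents become voiceless word-finally).
The one attested form of 'bird', [xidʒi], shows underlying /xidʒ/. Applying the same rule word-finally gives [xitʃ].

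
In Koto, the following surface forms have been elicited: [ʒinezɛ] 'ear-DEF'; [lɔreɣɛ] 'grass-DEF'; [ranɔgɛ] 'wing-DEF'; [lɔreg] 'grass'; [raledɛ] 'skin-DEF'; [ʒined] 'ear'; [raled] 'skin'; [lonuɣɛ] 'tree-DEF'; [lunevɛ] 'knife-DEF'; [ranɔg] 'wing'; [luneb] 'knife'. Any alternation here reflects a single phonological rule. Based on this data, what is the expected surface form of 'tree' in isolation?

[lonug]

'grass' shows [ɣ] ~ [g] at the end of the stem ([lɔreɣɛ] vs [lɔreg]).
The stem 'wing' ([ranɔgɛ], [ranɔg]) shows [g] unchanged in both environments, so [g] cannot be basic with [ɣ] derived before the DEF suffix.
The underlying segment must be /ɣ/; voiced fricatives become stops word-finally, yielding [g] there.
From [lonuɣɛ] the stem 'tree' is /lonuɣ/; word-finally this yields [lonug].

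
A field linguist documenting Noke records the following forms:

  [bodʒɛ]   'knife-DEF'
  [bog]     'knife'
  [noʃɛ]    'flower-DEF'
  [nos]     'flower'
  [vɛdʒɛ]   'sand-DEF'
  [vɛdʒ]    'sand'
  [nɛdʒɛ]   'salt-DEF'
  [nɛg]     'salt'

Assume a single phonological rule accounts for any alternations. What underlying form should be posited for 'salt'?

/nɛg/

The root 'salt' surfaces as [nɛdʒɛ] and [nɛg], with a stem-final [dʒ] ~ [g] alternation.
But 'sand' keeps [dʒ] in both environments ([vɛdʒɛ], [vɛdʒ]), so there is no rule changing /dʒ/ to [g] in isolation.
The underlying segment must be /g/; /g/ and /s/ become palato-alveolar [dʒ] and [ʃ] before a front vowel, yielding [dʒ] there.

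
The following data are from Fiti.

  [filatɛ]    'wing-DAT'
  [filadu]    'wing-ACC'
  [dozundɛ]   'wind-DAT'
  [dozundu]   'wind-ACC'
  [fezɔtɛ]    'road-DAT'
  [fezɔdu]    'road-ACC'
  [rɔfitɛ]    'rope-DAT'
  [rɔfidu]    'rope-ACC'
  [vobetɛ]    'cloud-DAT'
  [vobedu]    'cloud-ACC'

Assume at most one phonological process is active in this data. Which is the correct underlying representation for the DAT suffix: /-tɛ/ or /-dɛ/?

/-tɛ/

The DAT morpheme has two allomorphs, [-dɛ] and [-tɛ].
The ACC suffix, which begins with [d], is invariant after every stem; so [d] is not altered by any rule here.
The DAT suffix is therefore /-tɛ/ underlyingly, with post-nasal voicing: voiceless stops become voiced after a nasal.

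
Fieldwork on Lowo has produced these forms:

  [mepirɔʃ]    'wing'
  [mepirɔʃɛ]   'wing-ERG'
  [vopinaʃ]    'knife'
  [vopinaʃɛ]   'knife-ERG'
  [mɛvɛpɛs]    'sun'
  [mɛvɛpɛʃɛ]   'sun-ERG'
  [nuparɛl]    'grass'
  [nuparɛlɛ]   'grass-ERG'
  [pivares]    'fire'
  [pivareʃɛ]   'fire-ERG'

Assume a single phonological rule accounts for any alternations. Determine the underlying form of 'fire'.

/pivares/

The root 'fire' surfaces as [pivares] and [pivareʃɛ], with a stem-final [s] ~ [ʃ] alternation.
Compare 'knife', with invariant [ʃ] in [vopinaʃ] and [vopinaʃɛ]: an analysis with underlying /ʃ/ and a rule producing [s] in isolation would wrongly predict alternation here too.
So /s/ is underlying, and a rule of palatalization before a front vowel — /s/ becomes palato-alveolar [ʃ] before a front vowel — gives [ʃ].
Hence 'fire' is /pivares/ underlyingly.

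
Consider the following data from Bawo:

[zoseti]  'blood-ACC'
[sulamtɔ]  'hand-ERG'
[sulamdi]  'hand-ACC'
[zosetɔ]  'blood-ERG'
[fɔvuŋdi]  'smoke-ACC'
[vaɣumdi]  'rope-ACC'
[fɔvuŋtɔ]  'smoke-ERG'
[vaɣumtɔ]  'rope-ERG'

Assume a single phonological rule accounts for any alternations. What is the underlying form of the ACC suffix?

The ACC suffix surfaces as [-di] and [-ti], depending on the final segment of the stem.
The ERG suffix, which begins with [t], is invariant after every stem; so [t] is not altered by any rule here.
The ACC suffix is therefore /-di/ underlyingly, with post-vocalic devoicing: voiced stops become voiceless after a vowel.

/-di/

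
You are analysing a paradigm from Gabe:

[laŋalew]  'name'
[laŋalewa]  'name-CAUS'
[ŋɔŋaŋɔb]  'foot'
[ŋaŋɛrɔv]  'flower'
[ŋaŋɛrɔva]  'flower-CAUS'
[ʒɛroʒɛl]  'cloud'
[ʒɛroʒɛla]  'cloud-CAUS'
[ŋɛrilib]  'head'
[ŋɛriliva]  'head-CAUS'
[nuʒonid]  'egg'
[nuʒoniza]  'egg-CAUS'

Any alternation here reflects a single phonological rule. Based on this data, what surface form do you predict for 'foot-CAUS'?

In [ŋɛrilib] and [ŋɛriliva] the final segment of 'head' alternates: [b] ~ [v].
If /v/ were underlying and a rule turned it into [b] in isolation, 'flower' would also alternate; but it has [v] in both [ŋaŋɛrɔv] and [ŋaŋɛrɔva].
Therefore /b/ is basic and [v] is derived by intervocalic spirantization (voiced stops become fricatives between vowels).
The one attested form of 'foot', [ŋɔŋaŋɔb], shows underlying /ŋɔŋaŋɔb/. Applying the same rule between vowels gives [ŋɔŋaŋɔva].

[ŋɔŋaŋɔva]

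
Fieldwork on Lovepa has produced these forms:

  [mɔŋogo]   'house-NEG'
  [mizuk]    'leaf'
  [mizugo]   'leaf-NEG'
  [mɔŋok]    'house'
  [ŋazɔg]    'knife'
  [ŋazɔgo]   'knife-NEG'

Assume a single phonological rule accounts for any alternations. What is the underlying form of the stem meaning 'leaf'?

/mizuk/

The stem for 'leaf' ends in [k] in [mizuk] but [g] in [mizugo].
The stem 'knife' ([ŋazɔg], [ŋazɔgo]) shows [g] unchanged in both environments, so [g] cannot be basic with [k] derived in isolation.
Therefore /k/ is basic and [g] is derived by intervocalic voicing (voiceless stops become voiced between vowels).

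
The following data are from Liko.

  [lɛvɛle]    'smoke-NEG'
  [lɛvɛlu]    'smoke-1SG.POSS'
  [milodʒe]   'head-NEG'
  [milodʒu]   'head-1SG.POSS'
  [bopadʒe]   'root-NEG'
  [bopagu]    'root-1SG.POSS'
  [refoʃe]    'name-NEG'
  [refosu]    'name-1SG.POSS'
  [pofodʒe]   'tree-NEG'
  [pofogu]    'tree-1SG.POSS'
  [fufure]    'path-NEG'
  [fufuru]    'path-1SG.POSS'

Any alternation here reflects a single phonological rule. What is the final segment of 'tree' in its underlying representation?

/g/

The root 'tree' surfaces as [pofodʒe] and [pofogu], with a stem-final [dʒ] ~ [g] alternation.
But 'head' keeps [dʒ] in both environments ([milodʒe], [milodʒu]), so there is no rule changing /dʒ/ to [g] before the 1SG.POSS suffix.
The underlying segment must be /g/; /g/ and /s/ become palato-alveolar [dʒ] and [ʃ] before a front vowel, yielding [dʒ] there.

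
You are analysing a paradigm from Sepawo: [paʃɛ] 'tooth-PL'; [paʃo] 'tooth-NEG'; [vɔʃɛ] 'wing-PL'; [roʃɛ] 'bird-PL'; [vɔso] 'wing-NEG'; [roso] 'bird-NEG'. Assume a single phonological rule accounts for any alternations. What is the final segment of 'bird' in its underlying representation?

The root 'bird' surfaces as [roʃɛ] and [roso], with a stem-final [ʃ] ~ [s] alternation.
If /ʃ/ were underlying and a rule turned it into [s] before the NEG suffix, 'tooth' would also alternate; but it has [ʃ] in both [paʃɛ] and [paʃo].
So /s/ is underlying, and a rule of palatalization before a front vowel — /s/ becomes palato-alveolar [ʃ] before a front vowel — gives [ʃ].

/s/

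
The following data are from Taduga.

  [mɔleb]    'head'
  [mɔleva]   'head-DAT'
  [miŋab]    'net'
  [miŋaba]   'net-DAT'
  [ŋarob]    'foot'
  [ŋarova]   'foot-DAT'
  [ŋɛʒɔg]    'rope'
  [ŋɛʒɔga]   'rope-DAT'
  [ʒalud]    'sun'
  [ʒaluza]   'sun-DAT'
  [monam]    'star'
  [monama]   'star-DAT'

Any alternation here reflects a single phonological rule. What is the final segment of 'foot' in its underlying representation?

/v/

'foot' shows [b] ~ [v] at the end of the stem ([ŋarob] vs [ŋarova]).
But 'net' keeps [b] in both environments ([miŋab], [miŋaba]), so there is no rule changing /b/ to [v] before the DAT suffix.
Therefore /v/ is basic and [b] is derived by word-final hardening (voiced fricatives become stops word-finally).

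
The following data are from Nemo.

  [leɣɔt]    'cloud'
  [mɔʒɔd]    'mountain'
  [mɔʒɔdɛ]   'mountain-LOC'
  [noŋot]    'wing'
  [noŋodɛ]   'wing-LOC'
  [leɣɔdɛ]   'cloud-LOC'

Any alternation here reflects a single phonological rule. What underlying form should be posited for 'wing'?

/noŋot/

The root 'wing' surfaces as [noŋot] and [noŋodɛ], with a stem-final [t] ~ [d] alternation.
But 'mountain' keeps [d] in both environments ([mɔʒɔd], [mɔʒɔdɛ]), so there is no rule changing /d/ to [t] in isolation.
The alternation reflects intervocalic voicing: voiceless stops become voiced between vowels. /t/ is underlying.
The underlying form of 'wing' is therefore /noŋot/.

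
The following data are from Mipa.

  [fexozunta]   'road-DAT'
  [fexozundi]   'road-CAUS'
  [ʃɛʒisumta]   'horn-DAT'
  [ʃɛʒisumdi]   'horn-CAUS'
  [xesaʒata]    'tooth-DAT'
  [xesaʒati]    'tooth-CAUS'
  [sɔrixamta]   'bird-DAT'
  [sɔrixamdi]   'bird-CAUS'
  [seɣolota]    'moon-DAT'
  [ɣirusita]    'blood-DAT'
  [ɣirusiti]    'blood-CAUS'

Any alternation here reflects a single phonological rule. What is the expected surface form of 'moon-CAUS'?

[seɣoloti]

The CAUS morpheme has two allomorphs, [-di] and [-ti].
By contrast the DAT suffix keeps its initial [t] throughout — that segment must be underlying.
So the underlying form is /-di/, and voiced stops become voiceless after a vowel.
After 'moon', which ends in a vowel, the suffix surfaces as [-ti], giving [seɣoloti].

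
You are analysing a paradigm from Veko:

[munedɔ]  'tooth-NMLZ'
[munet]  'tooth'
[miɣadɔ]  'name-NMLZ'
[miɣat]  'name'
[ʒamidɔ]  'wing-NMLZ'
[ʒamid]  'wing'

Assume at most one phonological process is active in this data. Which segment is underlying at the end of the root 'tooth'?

The root 'tooth' surfaces as [munedɔ] and [munet], with a stem-final [d] ~ [t] alternation.
If /d/ were underlying and a rule turned it into [t] in isolation, 'wing' would also alternate; but it has [d] in both [ʒamidɔ] and [ʒamid].
So /t/ is underlying, and a rule of intervocalic voicing — voiceless stops become voiced between vowels — gives [d].

/t/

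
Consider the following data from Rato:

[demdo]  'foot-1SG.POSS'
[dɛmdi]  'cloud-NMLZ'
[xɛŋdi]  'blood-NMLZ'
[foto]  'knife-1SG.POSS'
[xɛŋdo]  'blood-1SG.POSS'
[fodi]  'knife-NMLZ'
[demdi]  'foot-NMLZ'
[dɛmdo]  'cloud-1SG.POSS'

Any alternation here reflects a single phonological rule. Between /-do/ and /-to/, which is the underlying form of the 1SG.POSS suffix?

/-to/

The 1SG.POSS morpheme has two allomorphs, [-do] and [-to].
The NMLZ suffix, which begins with [d], is invariant after every stem; so [d] is not altered by any rule here.
The 1SG.POSS suffix is therefore /-to/ underlyingly, with post-nasal voicing: voiceless stops become voiced after a nasal.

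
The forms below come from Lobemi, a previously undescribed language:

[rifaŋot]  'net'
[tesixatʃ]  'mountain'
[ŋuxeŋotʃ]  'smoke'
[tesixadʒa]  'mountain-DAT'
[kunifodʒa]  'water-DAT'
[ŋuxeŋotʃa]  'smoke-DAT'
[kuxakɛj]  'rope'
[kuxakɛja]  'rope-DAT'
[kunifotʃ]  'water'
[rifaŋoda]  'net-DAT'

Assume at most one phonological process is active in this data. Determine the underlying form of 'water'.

/kunifodʒ/

The root 'water' surfaces as [kunifodʒa] and [kunifotʃ], with a stem-final [dʒ] ~ [tʃ] alternation.
But 'smoke' keeps [tʃ] in both environments ([ŋuxeŋotʃa], [ŋuxeŋotʃ]), so there is no rule changing /tʃ/ to [dʒ] before the DAT suffix.
Therefore /dʒ/ is basic and [tʃ] is derived by word-final obstruent devoicing (voiced obstruents become voiceless word-finally).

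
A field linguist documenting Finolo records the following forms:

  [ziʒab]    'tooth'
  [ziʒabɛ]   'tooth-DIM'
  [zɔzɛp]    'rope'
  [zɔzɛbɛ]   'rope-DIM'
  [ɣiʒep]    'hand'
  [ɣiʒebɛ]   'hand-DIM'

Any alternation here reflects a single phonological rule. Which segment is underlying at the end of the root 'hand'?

The root 'hand' surfaces as [ɣiʒep] and [ɣiʒebɛ], with a stem-final [p] ~ [b] alternation.
The stem 'tooth' ([ziʒab], [ziʒabɛ]) shows [b] unchanged in both environments, so [b] cannot be basic with [p] derived in isolation.
So /p/ is underlying, and a rule of intervocalic voicing — voiceless stops become voiced between vowels — gives [b].

/p/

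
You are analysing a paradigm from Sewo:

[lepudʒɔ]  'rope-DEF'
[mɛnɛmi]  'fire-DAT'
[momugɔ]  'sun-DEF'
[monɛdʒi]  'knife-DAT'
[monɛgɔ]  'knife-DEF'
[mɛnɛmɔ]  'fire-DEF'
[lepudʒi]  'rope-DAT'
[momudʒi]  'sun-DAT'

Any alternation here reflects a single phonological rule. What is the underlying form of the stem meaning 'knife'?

In [monɛgɔ] and [monɛdʒi] the final segment of 'knife' alternates: [g] ~ [dʒ].
The stem 'rope' ([lepudʒɔ], [lepudʒi]) shows [dʒ] unchanged in both environments, so [dʒ] cannot be basic with [g] derived before the DEF suffix.
Therefore /g/ is basic and [dʒ] is derived by palatalization before a front vowel (/g/ becomes palato-alveolar [dʒ] before a front vowel).

/monɛg/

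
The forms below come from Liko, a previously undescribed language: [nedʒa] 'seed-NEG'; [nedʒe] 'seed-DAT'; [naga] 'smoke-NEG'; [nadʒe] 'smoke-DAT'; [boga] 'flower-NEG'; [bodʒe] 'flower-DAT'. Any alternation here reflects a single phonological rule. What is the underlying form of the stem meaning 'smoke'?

The stem for 'smoke' ends in [g] in [naga] but [dʒ] in [nadʒe].
If /dʒ/ were underlying and a rule turned it into [g] before the NEG suffix, 'seed' would also alternate; but it has [dʒ] in both [nedʒa] and [nedʒe].
So /g/ is underlying, and a rule of palatalization before a front vowel — /g/ becomes palato-alveolar [dʒ] before a front vowel — gives [dʒ].
So 'smoke' = /nag/.

/nag/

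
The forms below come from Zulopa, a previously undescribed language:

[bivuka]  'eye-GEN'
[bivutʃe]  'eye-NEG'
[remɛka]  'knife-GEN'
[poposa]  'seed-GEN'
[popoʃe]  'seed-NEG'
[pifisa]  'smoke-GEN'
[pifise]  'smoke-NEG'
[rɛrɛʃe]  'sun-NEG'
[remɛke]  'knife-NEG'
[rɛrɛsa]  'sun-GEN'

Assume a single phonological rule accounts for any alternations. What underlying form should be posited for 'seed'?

/popoʃ/

In [popoʃe] and [poposa] the final segment of 'seed' alternates: [ʃ] ~ [s].
But 'smoke' keeps [s] in both environments ([pifise], [pifisa]), so there is no rule changing /s/ to [ʃ] before the NEG suffix.
The underlying segment must be /ʃ/; palato-alveolar /tʃ/ and /ʃ/ become [k] and [s] when no front vowel follows, yielding [s] there.
So 'seed' = /popoʃ/.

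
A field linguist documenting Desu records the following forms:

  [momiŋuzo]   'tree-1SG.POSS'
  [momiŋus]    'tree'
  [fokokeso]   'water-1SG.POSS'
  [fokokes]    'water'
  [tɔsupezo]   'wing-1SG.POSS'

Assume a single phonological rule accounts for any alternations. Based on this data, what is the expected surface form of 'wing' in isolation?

[tɔsupes]

The root 'tree' surfaces as [momiŋuzo] and [momiŋus], with a stem-final [z] ~ [s] alternation.
The stem 'water' ([fokokeso], [fokokes]) shows [s] unchanged in both environments, so [s] cannot be basic with [z] derived before the 1SG.POSS suffix.
The underlying segment must be /z/; voiced obstruents become voiceless word-finally, yielding [s] there.
The one attested form of 'wing', [tɔsupezo], shows underlying /tɔsupez/. Applying the same rule word-finally gives [tɔsupes].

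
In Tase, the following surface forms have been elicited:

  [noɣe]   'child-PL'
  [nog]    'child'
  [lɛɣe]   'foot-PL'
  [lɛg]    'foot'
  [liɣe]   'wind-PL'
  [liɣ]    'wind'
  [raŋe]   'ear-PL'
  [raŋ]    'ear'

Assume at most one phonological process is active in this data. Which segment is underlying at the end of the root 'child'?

/g/

The stem for 'child' ends in [ɣ] in [noɣe] but [g] in [nog].
If /ɣ/ were underlying and a rule turned it into [g] in isolation, 'wind' would also alternate; but it has [ɣ] in both [liɣe] and [liɣ].
So /g/ is underlying, and a rule of intervocalic spirantization — voiced stops become fricatives between vowels — gives [ɣ].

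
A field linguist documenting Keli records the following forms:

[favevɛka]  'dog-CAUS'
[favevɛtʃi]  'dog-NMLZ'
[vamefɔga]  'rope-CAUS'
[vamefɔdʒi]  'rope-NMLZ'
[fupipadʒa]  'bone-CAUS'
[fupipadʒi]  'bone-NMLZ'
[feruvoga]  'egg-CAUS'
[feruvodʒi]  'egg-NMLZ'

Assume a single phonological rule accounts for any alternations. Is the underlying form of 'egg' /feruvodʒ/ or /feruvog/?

The stem for 'egg' ends in [g] in [feruvoga] but [dʒ] in [feruvodʒi].
But 'bone' keeps [dʒ] in both environments ([fupipadʒa], [fupipadʒi]), so there is no rule changing /dʒ/ to [g] before the CAUS suffix.
The alternation reflects palatalization before a front vowel: /k/ and /g/ become palato-alveolar [tʃ] and [dʒ] before a front vowel. /g/ is underlying.

/feruvog/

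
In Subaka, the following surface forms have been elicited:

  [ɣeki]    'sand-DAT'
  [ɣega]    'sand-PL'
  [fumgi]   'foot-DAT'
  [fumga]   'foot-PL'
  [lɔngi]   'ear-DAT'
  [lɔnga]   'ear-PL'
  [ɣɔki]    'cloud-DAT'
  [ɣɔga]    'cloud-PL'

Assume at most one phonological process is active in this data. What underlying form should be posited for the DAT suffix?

The DAT suffix surfaces as [-gi] and [-ki], depending on the final segment of the stem.
By contrast the PL suffix keeps its initial [g] throughout — that segment must be underlying.
So the underlying form is /-ki/, and voiceless stops become voiced after a nasal.

/-ki/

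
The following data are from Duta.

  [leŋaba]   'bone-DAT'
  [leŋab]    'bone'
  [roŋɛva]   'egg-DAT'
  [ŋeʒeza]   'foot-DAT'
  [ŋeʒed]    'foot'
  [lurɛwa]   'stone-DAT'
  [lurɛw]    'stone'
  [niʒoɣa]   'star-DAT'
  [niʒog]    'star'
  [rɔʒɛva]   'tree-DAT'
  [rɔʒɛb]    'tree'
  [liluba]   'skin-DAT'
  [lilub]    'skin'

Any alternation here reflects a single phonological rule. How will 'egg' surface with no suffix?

The stem for 'tree' ends in [v] in [rɔʒɛva] but [b] in [rɔʒɛb].
The stem 'bone' ([leŋaba], [leŋab]) shows [b] unchanged in both environments, so [b] cannot be basic with [v] derived before the DAT suffix.
The underlying segment must be /v/; voiced fricatives become stops word-finally, yielding [b] there.
The one attested form of 'egg', [roŋɛva], shows underlying /roŋɛv/. Applying the same rule word-finally gives [roŋɛb].

[roŋɛb]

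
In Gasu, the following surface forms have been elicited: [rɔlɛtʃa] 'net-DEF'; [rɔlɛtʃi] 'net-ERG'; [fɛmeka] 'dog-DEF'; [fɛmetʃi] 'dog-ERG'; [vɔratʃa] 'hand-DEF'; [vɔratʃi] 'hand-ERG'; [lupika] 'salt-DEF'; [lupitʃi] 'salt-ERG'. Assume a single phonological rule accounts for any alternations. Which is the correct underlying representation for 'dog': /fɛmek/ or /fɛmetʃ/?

/fɛmek/

In [fɛmeka] and [fɛmetʃi] the final segment of 'dog' alternates: [k] ~ [tʃ].
The stem 'net' ([rɔlɛtʃa], [rɔlɛtʃi]) shows [tʃ] unchanged in both environments, so [tʃ] cannot be basic with [k] derived before the DEF suffix.
Therefore /k/ is basic and [tʃ] is derived by palatalization before a front vowel (/k/ becomes palato-alveolar [tʃ] before a front vowel).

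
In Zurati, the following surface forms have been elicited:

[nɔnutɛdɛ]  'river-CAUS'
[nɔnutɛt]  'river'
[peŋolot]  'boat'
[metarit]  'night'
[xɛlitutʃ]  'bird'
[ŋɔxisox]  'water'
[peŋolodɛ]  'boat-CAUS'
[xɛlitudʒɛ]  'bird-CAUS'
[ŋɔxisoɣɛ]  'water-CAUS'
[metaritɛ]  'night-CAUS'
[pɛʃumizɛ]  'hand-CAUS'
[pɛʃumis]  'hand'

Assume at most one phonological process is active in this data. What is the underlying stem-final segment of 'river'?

/d/

'river' shows [d] ~ [t] at the end of the stem ([nɔnutɛdɛ] vs [nɔnutɛt]).
Compare 'night', with invariant [t] in [metaritɛ] and [metarit]: an analysis with underlying /t/ and a rule producing [d] before the CAUS suffix would wrongly predict alternation here too.
The alternation reflects word-final obstruent devoicing: voiced obstruents become voiceless word-finally. /d/ is underlying.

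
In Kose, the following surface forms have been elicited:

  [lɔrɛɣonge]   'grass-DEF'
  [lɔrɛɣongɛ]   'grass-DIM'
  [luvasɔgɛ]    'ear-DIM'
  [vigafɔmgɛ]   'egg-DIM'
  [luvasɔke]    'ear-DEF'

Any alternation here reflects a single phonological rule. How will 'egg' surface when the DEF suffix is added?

The DEF morpheme has two allomorphs, [-ge] and [-ke].
The DIM suffix, which begins with [g], is invariant after every stem; so [g] is not altered by any rule here.
So the underlying form is /-ke/, and voiceless stops become voiced after a nasal.
After 'egg', which ends in a nasal, the suffix surfaces as [-ge], giving [vigafɔmge].

[vigafɔmge]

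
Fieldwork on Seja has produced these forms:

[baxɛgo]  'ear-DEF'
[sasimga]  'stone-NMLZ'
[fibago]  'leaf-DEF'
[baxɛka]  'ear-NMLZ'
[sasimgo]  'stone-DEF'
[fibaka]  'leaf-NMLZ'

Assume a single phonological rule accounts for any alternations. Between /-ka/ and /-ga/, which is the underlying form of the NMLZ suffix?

The NMLZ suffix surfaces as [-ga] and [-ka], depending on the final segment of the stem.
By contrast the DEF suffix keeps its initial [g] throughout — that segment must be underlying.
The NMLZ suffix is therefore /-ka/ underlyingly, with post-nasal voicing: voiceless stops become voiced after a nasal.

/-ka/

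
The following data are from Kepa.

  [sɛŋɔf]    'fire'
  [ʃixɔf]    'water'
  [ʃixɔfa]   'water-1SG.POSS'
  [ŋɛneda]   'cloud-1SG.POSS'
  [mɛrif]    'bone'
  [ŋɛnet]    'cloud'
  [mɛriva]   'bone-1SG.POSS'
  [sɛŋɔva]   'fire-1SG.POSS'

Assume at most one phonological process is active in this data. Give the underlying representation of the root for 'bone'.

The root 'bone' surfaces as [mɛrif] and [mɛriva], with a stem-final [f] ~ [v] alternation.
If /f/ were underlying and a rule turned it into [v] before the 1SG.POSS suffix, 'water' would also alternate; but it has [f] in both [ʃixɔf] and [ʃixɔfa].
So /v/ is underlying, and a rule of word-final obstruent devoicing — voiced obstruents become voiceless word-finally — gives [f].

/mɛriv/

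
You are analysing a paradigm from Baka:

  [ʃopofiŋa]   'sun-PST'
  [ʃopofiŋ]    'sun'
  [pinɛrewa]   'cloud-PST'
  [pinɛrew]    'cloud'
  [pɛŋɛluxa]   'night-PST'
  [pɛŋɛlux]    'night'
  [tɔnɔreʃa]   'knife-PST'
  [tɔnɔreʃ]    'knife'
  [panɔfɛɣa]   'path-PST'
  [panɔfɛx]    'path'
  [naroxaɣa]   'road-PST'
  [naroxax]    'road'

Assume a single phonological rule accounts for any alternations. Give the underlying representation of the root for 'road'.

In [naroxaɣa] and [naroxax] the final segment of 'road' alternates: [ɣ] ~ [x].
Compare 'night', with invariant [x] in [pɛŋɛluxa] and [pɛŋɛlux]: an analysis with underlying /x/ and a rule producing [ɣ] before the PST suffix would wrongly predict alternation here too.
The underlying segment must be /ɣ/; voiced obstruents become voiceless word-finally, yielding [x] there.

/naroxaɣ/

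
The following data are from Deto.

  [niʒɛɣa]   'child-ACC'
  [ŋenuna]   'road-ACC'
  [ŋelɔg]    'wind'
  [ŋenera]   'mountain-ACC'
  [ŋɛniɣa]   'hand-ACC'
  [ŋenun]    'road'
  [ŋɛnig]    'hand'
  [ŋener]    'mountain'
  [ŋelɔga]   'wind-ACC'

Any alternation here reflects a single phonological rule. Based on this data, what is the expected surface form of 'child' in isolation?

[niʒɛg]

'hand' shows [g] ~ [ɣ] at the end of the stem ([ŋɛnig] vs [ŋɛniɣa]).
Compare 'wind', with invariant [g] in [ŋelɔg] and [ŋelɔga]: an analysis with underlying /g/ and a rule producing [ɣ] before the ACC suffix would wrongly predict alternation here too.
Therefore /ɣ/ is basic and [g] is derived by word-final hardening (voiced fricatives become stops word-finally).
From [niʒɛɣa] the stem 'child' is /niʒɛɣ/; word-finally this yields [niʒɛg].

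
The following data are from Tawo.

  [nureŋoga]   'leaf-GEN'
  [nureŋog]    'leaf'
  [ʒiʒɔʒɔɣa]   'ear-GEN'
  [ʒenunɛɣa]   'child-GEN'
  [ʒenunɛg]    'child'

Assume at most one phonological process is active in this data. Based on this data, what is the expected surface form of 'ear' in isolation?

'child' shows [ɣ] ~ [g] at the end of the stem ([ʒenunɛɣa] vs [ʒenunɛg]).
The stem 'leaf' ([nureŋoga], [nureŋog]) shows [g] unchanged in both environments, so [g] cannot be basic with [ɣ] derived before the GEN suffix.
So /ɣ/ is underlying, and a rule of word-final hardening — voiced fricatives become stops word-finally — gives [g].
The one attested form of 'ear', [ʒiʒɔʒɔɣa], shows underlying /ʒiʒɔʒɔɣ/. Applying the same rule word-finally gives [ʒiʒɔʒɔg].

[ʒiʒɔʒɔg]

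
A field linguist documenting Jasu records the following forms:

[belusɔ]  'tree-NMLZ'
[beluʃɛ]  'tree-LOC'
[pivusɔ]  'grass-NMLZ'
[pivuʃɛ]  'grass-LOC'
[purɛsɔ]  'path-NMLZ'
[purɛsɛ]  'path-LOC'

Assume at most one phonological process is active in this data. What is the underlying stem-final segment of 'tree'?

/ʃ/

In [belusɔ] and [beluʃɛ] the final segment of 'tree' alternates: [s] ~ [ʃ].
Compare 'path', with invariant [s] in [purɛsɔ] and [purɛsɛ]: an analysis with underlying /s/ and a rule producing [ʃ] before the LOC suffix would wrongly predict alternation here too.
The underlying segment must be /ʃ/; palato-alveolar /ʃ/ becomes [s] when no front vowel follows, yielding [s] there.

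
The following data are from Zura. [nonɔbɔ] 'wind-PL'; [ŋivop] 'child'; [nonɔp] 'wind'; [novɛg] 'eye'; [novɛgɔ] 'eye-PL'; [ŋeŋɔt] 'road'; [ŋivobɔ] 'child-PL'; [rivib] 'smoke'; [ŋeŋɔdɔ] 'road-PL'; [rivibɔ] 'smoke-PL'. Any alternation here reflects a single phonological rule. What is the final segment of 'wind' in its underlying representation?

The root 'wind' surfaces as [nonɔp] and [nonɔbɔ], with a stem-final [p] ~ [b] alternation.
If /b/ were underlying and a rule turned it into [p] in isolation, 'smoke' would also alternate; but it has [b] in both [rivib] and [rivibɔ].
So /p/ is underlying, and a rule of intervocalic voicing — voiceless stops become voiced between vowels — gives [b].

/p/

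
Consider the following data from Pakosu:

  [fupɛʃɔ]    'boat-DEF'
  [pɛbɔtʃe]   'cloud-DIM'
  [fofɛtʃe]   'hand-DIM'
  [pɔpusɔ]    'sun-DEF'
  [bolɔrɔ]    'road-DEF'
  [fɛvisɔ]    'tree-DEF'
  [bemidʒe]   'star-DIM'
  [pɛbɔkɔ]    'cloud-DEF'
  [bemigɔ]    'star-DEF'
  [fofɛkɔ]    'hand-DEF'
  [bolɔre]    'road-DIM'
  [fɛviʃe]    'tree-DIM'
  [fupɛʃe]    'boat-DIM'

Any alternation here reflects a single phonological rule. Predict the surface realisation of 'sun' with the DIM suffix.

The stem for 'tree' ends in [s] in [fɛvisɔ] but [ʃ] in [fɛviʃe].
The stem 'boat' ([fupɛʃɔ], [fupɛʃe]) shows [ʃ] unchanged in both environments, so [ʃ] cannot be basic with [s] derived before the DEF suffix.
So /s/ is underlying, and a rule of palatalization before a front vowel — /k/, /g/ and /s/ become palato-alveolar [tʃ], [dʒ] and [ʃ] before a front vowel — gives [ʃ].
The one attested form of 'sun', [pɔpusɔ], shows underlying /pɔpus/. Applying the same rule before a front vowel gives [pɔpuʃe].

[pɔpuʃe]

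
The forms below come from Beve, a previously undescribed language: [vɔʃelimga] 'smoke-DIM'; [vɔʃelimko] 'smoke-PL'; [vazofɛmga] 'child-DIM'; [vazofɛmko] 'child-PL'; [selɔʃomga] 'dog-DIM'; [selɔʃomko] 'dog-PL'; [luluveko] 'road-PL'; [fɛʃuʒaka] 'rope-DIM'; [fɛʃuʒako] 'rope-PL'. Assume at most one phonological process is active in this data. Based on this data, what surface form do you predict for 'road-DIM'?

The DIM suffix surfaces as [-ga] and [-ka], depending on the final segment of the stem.
By contrast the PL suffix keeps its initial [k] throughout — that segment must be underlying.
The DIM suffix is therefore /-ga/ underlyingly, with post-vocalic devoicing: voiced stops become voiceless after a vowel.
After 'road', which ends in a vowel, the suffix surfaces as [-ka], giving [luluveka].

[luluveka]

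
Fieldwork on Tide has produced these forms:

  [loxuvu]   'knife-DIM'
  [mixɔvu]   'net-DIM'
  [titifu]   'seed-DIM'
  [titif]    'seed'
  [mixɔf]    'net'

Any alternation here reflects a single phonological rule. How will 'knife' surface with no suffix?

The root 'net' surfaces as [mixɔf] and [mixɔvu], with a stem-final [f] ~ [v] alternation.
Compare 'seed', with invariant [f] in [titif] and [titifu]: an analysis with underlying /f/ and a rule producing [v] before the DIM suffix would wrongly predict alternation here too.
Therefore /v/ is basic and [f] is derived by word-final obstruent devoicing (voiced obstruents become voiceless word-finally).
From [loxuvu] the stem 'knife' is /loxuv/; word-finally this yields [loxuf].

[loxuf]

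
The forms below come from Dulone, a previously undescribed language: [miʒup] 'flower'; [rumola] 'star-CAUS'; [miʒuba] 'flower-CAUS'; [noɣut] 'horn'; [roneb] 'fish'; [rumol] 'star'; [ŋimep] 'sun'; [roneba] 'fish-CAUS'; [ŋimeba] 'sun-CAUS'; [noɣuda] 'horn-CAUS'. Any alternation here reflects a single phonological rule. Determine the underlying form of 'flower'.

/miʒup/

The root 'flower' surfaces as [miʒup] and [miʒuba], with a stem-final [p] ~ [b] alternation.
Compare 'fish', with invariant [b] in [roneb] and [roneba]: an analysis with underlying /b/ and a rule producing [p] in isolation would wrongly predict alternation here too.
The underlying segment must be /p/; voiceless stops become voiced between vowels, yielding [b] there.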